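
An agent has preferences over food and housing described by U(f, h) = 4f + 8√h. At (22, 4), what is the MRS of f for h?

MU_f = 4, MU_h = 8/(2√h).
MRS = 4 ÷ (8/(2√h)).
At (22, 4): MRS = 2.
That is, one extra unit of f is worth 2 units of h at the margin.

MRS = 2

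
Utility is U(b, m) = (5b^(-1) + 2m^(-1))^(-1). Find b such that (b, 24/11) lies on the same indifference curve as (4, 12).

U depends on (b, m) only through S = 5b^(-1) + 2m^(-1), so equal utility means equal S. At (4, 12): S = 17/12.
With m = 24/11: 2·(24/11)^(-1) = 11/12, so 5b^(-1) = 17/12 − 11/12 = 0.5, i.e. b^(-1) = 0.1.
Hence b = 1/0.1 = 10.
Check: U(10, 24/11) = 0.7059.

b = 10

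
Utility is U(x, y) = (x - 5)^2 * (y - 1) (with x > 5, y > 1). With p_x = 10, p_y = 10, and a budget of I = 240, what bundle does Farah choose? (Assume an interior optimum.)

x* = 17, y* = 7

MU_x = 2·(x−5)·(y−1), MU_y = (x−5)^2.
MRS = (2/1)·(y−1)/(x−5).
Tangency: set MRS = p_x/p_y = 10/10 = 1.
So (2/1)·(y − 1)/(x − 5) = 1, i.e. (y − 1) = 0.5·(x − 5).
Rewrite the budget in excess-of-subsistence terms: 10·(x − 5) + 10·(y − 1) = 240 − 10·5 − 10·1 = 180.
Substituting, 15·(x − 5) = 180, so x − 5 = 12 and x* = 17.
Then y − 1 = 0.5·12 = 6, so y* = 7.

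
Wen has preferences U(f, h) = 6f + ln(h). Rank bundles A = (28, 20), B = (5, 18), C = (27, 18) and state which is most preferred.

Evaluate utility at each bundle:
U(A) = 170.996.
U(B) = 32.890.
U(C) = 164.890.
Highest utility is A, so A ≻ C ≻ B.

Bundle A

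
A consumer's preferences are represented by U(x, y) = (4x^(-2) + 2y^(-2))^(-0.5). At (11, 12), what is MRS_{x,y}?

MRS = 3456/1331

For CES with ρ = -2, MRS = (4/2)·(y/x)^3.
At (11, 12): MRS = 3456/1331.
So at (11, 12) the consumer would give up 3456/1331 units of y for one more unit of x.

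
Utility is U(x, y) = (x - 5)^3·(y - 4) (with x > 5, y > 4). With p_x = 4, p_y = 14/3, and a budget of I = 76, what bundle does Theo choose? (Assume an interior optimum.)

x* = 12, y* = 6

MU_x = 3·(x−5)^2·(y−4), MU_y = (x−5)^3.
MRS = (3/1)·(y−4)/(x−5).
Tangency: set MRS = p_x/p_y = 4/(14/3) = 6/7.
So (3/1)·(y − 4)/(x − 5) = 6/7, i.e. (y − 4) = (2/7)·(x − 5).
Rewrite the budget in excess-of-subsistence terms: 4·(x − 5) + (14/3)·(y − 4) = 76 − 4·5 − (14/3)·4 = 112/3.
Substituting, (16/3)·(x − 5) = 112/3, so x − 5 = 7 and x* = 12.
Then y − 4 = (2/7)·7 = 2, so y* = 6.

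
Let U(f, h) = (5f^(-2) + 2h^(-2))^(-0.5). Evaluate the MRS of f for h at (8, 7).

MRS = 1715/1024

For CES with ρ = -2, MRS = (5/2)·(h/f)^3.
At (8, 7): MRS = 1715/1024.
That is, one extra unit of f is worth 1715/1024 units of h at the margin.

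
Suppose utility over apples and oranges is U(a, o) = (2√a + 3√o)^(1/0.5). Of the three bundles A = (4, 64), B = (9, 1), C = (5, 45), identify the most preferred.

Bundle A

Evaluate utility at each bundle:
U(A) = 784.000.
U(B) = 81.000.
U(C) = 605.000.
Highest utility is A, so A ≻ C ≻ B.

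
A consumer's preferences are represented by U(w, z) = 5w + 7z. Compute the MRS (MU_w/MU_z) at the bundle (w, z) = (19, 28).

MRS = 5/7

MU_w = 5, MU_z = 7, so MRS = 5/7 at every bundle.
At (19, 28): MRS = 5/7.
The indifference curve has slope −5/7 at this bundle.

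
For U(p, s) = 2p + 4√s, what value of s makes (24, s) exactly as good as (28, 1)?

U(28, 1) = 60.
Set U(24, s) = 60 and solve.
With p = 24: 4√s = 60 − 2·24 = 12, so √s = 3 and s = 9.
Check: U(24, 9) = 60.

s = 9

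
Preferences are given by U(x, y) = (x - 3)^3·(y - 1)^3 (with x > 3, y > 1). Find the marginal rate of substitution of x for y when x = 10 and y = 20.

MRS = 19/7

MU_x = 3·(x−3)^2·(y−1)^3, MU_y = 3·(x−3)^3·(y−1)^2.
MRS = (y−1)/(x−3).
At (10, 20): MRS = 19/7.
The indifference curve has slope −19/7 at this bundle.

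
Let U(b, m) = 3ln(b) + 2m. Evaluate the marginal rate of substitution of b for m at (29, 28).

MRS = 3/58

MU_b = 3/b, MU_m = 2.
MRS = 3/b ÷ 2.
At (29, 28): MRS = 3/58.
So at (29, 28) the consumer would give up 3/58 units of m for one more unit of b.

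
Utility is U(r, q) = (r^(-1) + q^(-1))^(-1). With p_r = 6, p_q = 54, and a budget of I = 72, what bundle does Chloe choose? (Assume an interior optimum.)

r* = 3, q* = 1

For CES with ρ = -1, MRS = (q/r)^2.
Tangency: set MRS = p_r/p_q = 6/54 = 1/9.
So (q/r)^2 = 1/9; taking the square root, q/r = 1/3, i.e. q = (1/3)·r.
Substitute into the budget 6·r + 54·q = 72: 24·r = 72, so r* = 3 and q* = (1/3)·3 = 1.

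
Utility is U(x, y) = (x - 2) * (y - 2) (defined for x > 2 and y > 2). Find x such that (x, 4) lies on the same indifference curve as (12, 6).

x = 22

U(12, 6) = 40.
Set U(x, 4) = 40 and solve.
With y = 4: (4 − 2) = 2, so (x − 2) = 40/2 = 20.
So x = 2 + 20 = 22.
Check: U(22, 4) = 40.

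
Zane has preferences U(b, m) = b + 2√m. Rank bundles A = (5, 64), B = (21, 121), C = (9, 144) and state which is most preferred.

Bundle B

Evaluate utility at each bundle:
U(A) = 21.000.
U(B) = 43.000.
U(C) = 33.000.
Highest utility is B, so B ≻ C ≻ A.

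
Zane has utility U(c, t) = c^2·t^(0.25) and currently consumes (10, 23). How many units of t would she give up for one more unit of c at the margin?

MRS = 18.4

MU_c = 2·c·t^(0.25) and MU_t = 0.25·c^2·t^(-0.75).
MRS = MU_c/MU_t = (8)·t/c.
At (10, 23): MRS = 18.4.
So at (10, 23) the consumer would give up 18.4 units of t for one more unit of c.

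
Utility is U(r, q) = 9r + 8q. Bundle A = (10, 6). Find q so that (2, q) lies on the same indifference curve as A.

q = 15

U(10, 6) = 138.
Set U(2, q) = 138 and solve.
9·2 + 8q = 138 ⇒ 8q = 120 ⇒ q = 15.
Check: U(2, 15) = 138.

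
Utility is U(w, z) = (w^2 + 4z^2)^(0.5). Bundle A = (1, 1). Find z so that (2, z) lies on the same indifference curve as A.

U depends on (w, z) only through S = w^2 + 4z^2, so equal utility means equal S. At (1, 1): S = 5.
With w = 2: 2^2 = 4, so 4z^2 = 5 − 4 = 1, i.e. z^2 = 0.25.
Hence z = √0.25 = 0.5.
Check: U(2, 0.5) = 2.2361.

z = 0.5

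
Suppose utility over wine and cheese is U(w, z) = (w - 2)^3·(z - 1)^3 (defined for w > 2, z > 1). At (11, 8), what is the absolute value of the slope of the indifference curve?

MRS = 7/9

MU_w = 3·(w−2)^2·(z−1)^3, MU_z = 3·(w−2)^3·(z−1)^2.
MRS = (z−1)/(w−2).
At (11, 8): MRS = 7/9.
So at (11, 8) the consumer would give up 7/9 units of z for one more unit of w.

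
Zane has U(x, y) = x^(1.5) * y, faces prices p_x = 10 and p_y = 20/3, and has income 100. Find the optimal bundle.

x* = 6, y* = 6

MU_x = 1.5·√x·y and MU_y = x^(1.5).
MRS = MU_x/MU_y = (1.5)·y/x.
Tangency: set MRS = p_x/p_y = 10/(20/3) = 1.5.
So (1.5)·y/x = 1.5, i.e. y = x.
Substitute into the budget 10·x + (20/3)·y = 100: (50/3)·x = 100, so x* = 6.
Then y* = 6.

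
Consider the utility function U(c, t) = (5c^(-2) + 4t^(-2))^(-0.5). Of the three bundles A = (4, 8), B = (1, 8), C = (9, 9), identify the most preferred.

Evaluate utility at each bundle:
U(A) = 1.633.
U(B) = 0.444.
U(C) = 3.000.
Highest utility is C, so C ≻ A ≻ B.

Bundle C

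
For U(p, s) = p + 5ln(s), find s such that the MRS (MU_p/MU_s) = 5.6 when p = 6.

s = 28

MU_p = 1, MU_s = 5/s.
MRS = 1 ÷ (5/s).
MRS depends only on s: 0.2·s = 5.6 ⇒ s = 5.6/0.2 = 28.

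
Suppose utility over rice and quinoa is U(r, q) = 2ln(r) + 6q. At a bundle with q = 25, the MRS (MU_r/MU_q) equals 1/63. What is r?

MU_r = 2/r, MU_q = 6.
MRS = 2/r ÷ 6.
MRS depends only on r: (1/3)/r = 1/63 ⇒ r = (1/3)/(1/63) = 21.

r = 21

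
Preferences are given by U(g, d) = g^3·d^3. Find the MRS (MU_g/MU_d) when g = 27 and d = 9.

MRS = 1/3

MU_g = 3·g^2·d^3 and MU_d = 3·g^3·d^2.
MRS = MU_g/MU_d = d/g.
At (27, 9): MRS = 1/3.
That is, one extra unit of g is worth 1/3 units of d at the margin.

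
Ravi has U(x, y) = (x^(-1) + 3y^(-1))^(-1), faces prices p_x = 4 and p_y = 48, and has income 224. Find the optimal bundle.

For CES with ρ = -1, MRS = (1/3)·(y/x)^2.
Tangency: set MRS = p_x/p_y = 4/48 = 1/12.
So (y/x)^2 = 0.25; taking the square root, y/x = 0.5, i.e. y = 0.5·x.
Substitute into the budget 4·x + 48·y = 224: 28·x = 224, so x* = 8 and y* = 0.5·8 = 4.

x* = 8, y* = 4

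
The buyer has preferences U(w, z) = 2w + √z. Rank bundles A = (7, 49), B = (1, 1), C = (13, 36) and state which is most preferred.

Bundle C

Evaluate utility at each bundle:
U(A) = 21.000.
U(B) = 3.000.
U(C) = 32.000.
Highest utility is C, so C ≻ A ≻ B.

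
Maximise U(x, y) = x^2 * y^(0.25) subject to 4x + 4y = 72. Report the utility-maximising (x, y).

x* = 16, y* = 2

MU_x = 2·x·y^(0.25) and MU_y = 0.25·x^2·y^(-0.75).
MRS = MU_x/MU_y = (8)·y/x.
Tangency: set MRS = p_x/p_y = 4/4 = 1.
So (8)·y/x = 1, i.e. y = 0.125·x.
Substitute into the budget 4·x + 4·y = 72: 4.5·x = 72, so x* = 16.
Then y* = 0.125·16 = 2.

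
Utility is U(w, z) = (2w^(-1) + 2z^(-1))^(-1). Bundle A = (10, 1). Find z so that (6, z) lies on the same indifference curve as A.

U depends on (w, z) only through S = 2w^(-1) + 2z^(-1), so equal utility means equal S. At (10, 1): S = 2.2.
With w = 6: 2·6^(-1) = 1/3, so 2z^(-1) = 2.2 − 1/3 = 28/15, i.e. z^(-1) = 14/15.
Hence z = 1/(14/15) = 15/14.
Check: U(6, 15/14) = 0.4545.

z = 15/14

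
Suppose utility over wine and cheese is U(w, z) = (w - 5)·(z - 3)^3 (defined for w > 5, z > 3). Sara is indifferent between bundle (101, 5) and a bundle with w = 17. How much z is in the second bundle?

U(101, 5) = 768.
Set U(17, z) = 768 and solve.
With w = 17: (17 − 5) = 12, so (z − 3)^3 = 768/12 = 64.
Taking the cube root (with z > 3): z − 3 = 4, so z = 7.
Check: U(17, 7) = 768.

z = 7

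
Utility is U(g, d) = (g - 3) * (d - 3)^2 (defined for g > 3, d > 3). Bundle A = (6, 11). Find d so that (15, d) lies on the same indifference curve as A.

U(6, 11) = 192.
Set U(15, d) = 192 and solve.
With g = 15: (15 − 3) = 12, so (d − 3)^2 = 192/12 = 16.
Taking the square root (with d > 3): d − 3 = 4, so d = 7.
Check: U(15, 7) = 192.

d = 7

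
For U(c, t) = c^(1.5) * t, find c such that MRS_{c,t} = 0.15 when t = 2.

c = 20

MU_c = 1.5·√c·t and MU_t = c^(1.5).
MRS = MU_c/MU_t = (1.5)·t/c.
Substitute t = 2: MRS = 3/c. Setting 3/c = 0.15 gives c = 3/0.15 = 20.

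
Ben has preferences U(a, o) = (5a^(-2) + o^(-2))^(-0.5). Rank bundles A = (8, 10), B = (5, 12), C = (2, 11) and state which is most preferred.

Bundle A

Evaluate utility at each bundle:
U(A) = 3.369.
U(B) = 2.198.
U(C) = 0.891.
Highest utility is A, so A ≻ B ≻ C.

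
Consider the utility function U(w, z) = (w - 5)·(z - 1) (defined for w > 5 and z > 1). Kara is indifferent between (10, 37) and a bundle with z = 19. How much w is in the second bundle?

U(10, 37) = 180.
Set U(w, 19) = 180 and solve.
With z = 19: (19 − 1) = 18, so (w − 5) = 180/18 = 10.
So w = 5 + 10 = 15.
Check: U(15, 19) = 180.

w = 15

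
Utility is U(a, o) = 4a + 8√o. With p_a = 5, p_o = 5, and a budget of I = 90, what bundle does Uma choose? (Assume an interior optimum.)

MU_a = 4, MU_o = 8/(2√o).
MRS = 4 ÷ (8/(2√o)).
Tangency: set MRS = p_a/p_o = 5/5 = 1.
MRS depends only on o: √o = 1 ⇒ √o = 1 ⇒ o* = 1.
From the budget, 5·a = 90 − 5·1 = 85, so a* = 17.

a* = 17, o* = 1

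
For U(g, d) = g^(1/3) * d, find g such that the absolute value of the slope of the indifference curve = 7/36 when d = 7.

g = 12

MU_g = 1/3·g^(-2/3)·d and MU_d = g^(1/3).
MRS = MU_g/MU_d = (1/3)·d/g.
Substitute d = 7: MRS = (7/3)/g. Setting (7/3)/g = 7/36 gives g = (7/3)/(7/36) = 12.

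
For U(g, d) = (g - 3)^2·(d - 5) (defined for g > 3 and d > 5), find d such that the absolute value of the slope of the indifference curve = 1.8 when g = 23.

MU_g = 2·(g−3)·(d−5), MU_d = (g−3)^2.
MRS = (2/1)·(d−5)/(g−3).
Substitute g = 23: MRS = (d − 5)/10. Setting this equal to 1.8 gives d − 5 = 1.8·10 = 18, so d = 23.

d = 23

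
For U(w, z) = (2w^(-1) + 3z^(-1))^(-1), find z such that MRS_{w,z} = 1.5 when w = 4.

For CES with ρ = -1, MRS = (2/3)·(z/w)^2.
Setting (2/3)·(z/4)^2 = 1.5 gives (z/4)^2 = 2.25, so z/4 = 1.5 and z = 6.

z = 6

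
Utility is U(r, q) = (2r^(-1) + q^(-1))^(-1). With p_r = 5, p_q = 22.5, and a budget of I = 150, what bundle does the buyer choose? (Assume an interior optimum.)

r* = 12, q* = 4

For CES with ρ = -1, MRS = (2/1)·(q/r)^2.
Tangency: set MRS = p_r/p_q = 5/22.5 = 2/9.
So (q/r)^2 = 1/9; taking the square root, q/r = 1/3, i.e. q = (1/3)·r.
Substitute into the budget 5·r + 22.5·q = 150: 12.5·r = 150, so r* = 12 and q* = (1/3)·12 = 4.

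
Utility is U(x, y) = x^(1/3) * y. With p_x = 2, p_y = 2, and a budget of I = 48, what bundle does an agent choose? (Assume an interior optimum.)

x* = 6, y* = 18

MU_x = 1/3·x^(-2/3)·y and MU_y = x^(1/3).
MRS = MU_x/MU_y = (1/3)·y/x.
Tangency: set MRS = p_x/p_y = 2/2 = 1.
So (1/3)·y/x = 1, i.e. y = 3·x.
Substitute into the budget 2·x + 2·y = 48: 8·x = 48, so x* = 6.
Then y* = 3·6 = 18.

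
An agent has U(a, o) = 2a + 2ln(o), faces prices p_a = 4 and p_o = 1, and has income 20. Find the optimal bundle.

a* = 4, o* = 4

MU_a = 2, MU_o = 2/o.
MRS = 2 ÷ (2/o).
Tangency: set MRS = p_a/p_o = 4/1 = 4.
MRS depends only on o: o = 4 ⇒ o* = 4.
From the budget, 4·a = 20 − 1·4 = 16, so a* = 4.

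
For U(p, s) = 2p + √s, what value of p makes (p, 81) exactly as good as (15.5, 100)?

p = 16

U(15.5, 100) = 41.
Set U(p, 81) = 41 and solve.
With s = 81: √81 = 9, so 2p = 41 − 9 = 32 and p = 16.
Check: U(16, 81) = 41.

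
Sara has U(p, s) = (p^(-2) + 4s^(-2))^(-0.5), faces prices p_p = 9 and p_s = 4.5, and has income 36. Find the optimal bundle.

For CES with ρ = -2, MRS = (1/4)·(s/p)^3.
Tangency: set MRS = p_p/p_s = 9/4.5 = 2.
So (s/p)^3 = 8; taking the cube root, s/p = 2, i.e. s = 2·p.
Substitute into the budget 9·p + 4.5·s = 36: 18·p = 36, so p* = 2 and s* = 2·2 = 4.

p* = 2, s* = 4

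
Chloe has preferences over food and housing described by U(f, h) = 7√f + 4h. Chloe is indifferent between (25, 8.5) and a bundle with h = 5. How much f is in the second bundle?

f = 49

U(25, 8.5) = 69.
Set U(f, 5) = 69 and solve.
With h = 5: 7√f = 69 − 4·5 = 49, so √f = 7 and f = 49.
Check: U(49, 5) = 69.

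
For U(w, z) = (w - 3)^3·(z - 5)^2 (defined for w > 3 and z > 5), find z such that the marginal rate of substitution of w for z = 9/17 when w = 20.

MU_w = 3·(w−3)^2·(z−5)^2, MU_z = 2·(w−3)^3·(z−5).
MRS = (3/2)·(z−5)/(w−3).
Substitute w = 20: MRS = (z − 5)/(34/3). Setting this equal to 9/17 gives z − 5 = (9/17)·(34/3) = 6, so z = 11.

z = 11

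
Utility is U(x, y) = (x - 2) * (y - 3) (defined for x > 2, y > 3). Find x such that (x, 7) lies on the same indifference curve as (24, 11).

U(24, 11) = 176.
Set U(x, 7) = 176 and solve.
With y = 7: (7 − 3) = 4, so (x − 2) = 176/4 = 44.
So x = 2 + 44 = 46.
Check: U(46, 7) = 176.

x = 46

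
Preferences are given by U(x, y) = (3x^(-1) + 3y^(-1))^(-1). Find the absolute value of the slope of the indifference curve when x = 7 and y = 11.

For CES with ρ = -1, MRS = (y/x)^2.
At (7, 11): MRS = 121/49.
That is, one extra unit of x is worth 121/49 units of y at the margin.

MRS = 121/49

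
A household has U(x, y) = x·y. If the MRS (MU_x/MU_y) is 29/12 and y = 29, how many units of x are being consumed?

MU_x = y and MU_y = x.
MRS = MU_x/MU_y = y/x.
Substitute y = 29: MRS = 29/x. Setting 29/x = 29/12 gives x = 29/(29/12) = 12.

x = 12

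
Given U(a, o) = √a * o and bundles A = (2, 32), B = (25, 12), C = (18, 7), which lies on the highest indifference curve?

Bundle B

Evaluate utility at each bundle:
U(A) = 45.255.
U(B) = 60.000.
U(C) = 29.698.
Highest utility is B, so B ≻ A ≻ C.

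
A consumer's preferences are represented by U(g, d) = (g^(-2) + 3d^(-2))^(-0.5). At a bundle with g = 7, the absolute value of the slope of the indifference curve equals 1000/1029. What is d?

For CES with ρ = -2, MRS = (1/3)·(d/g)^3.
Setting (1/3)·(d/7)^3 = 1000/1029 gives (d/7)^3 = 1000/343, so d/7 = 10/7 and d = 10.

d = 10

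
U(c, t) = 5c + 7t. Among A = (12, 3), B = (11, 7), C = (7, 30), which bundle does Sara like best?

Evaluate utility at each bundle:
U(A) = 81.
U(B) = 104.
U(C) = 245.
Highest utility is C, so C ≻ B ≻ A.

Bundle C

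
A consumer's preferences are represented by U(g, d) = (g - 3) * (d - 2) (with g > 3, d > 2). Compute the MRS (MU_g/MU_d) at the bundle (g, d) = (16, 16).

MRS = 14/13

MU_g = (d−2), MU_d = (g−3).
MRS = (d−2)/(g−3).
At (16, 16): MRS = 14/13.
The indifference curve has slope −14/13 at this bundle.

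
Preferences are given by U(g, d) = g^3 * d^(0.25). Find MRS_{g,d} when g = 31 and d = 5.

MRS = 60/31

MU_g = 3·g^2·d^(0.25) and MU_d = 0.25·g^3·d^(-0.75).
MRS = MU_g/MU_d = (12)·d/g.
At (31, 5): MRS = 60/31.
So at (31, 5) the consumer would give up 60/31 units of d for one more unit of g.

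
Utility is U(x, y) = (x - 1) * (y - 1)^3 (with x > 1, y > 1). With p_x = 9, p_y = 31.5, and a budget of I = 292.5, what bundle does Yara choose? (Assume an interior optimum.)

MU_x = (y−1)^3, MU_y = 3·(x−1)·(y−1)^2.
MRS = (1/3)·(y−1)/(x−1).
Tangency: set MRS = p_x/p_y = 9/31.5 = 2/7.
So (1/3)·(y − 1)/(x − 1) = 2/7, i.e. (y − 1) = (6/7)·(x − 1).
Rewrite the budget in excess-of-subsistence terms: 9·(x − 1) + 31.5·(y − 1) = 292.5 − 9·1 − 31.5·1 = 252.
Substituting, 36·(x − 1) = 252, so x − 1 = 7 and x* = 8.
Then y − 1 = (6/7)·7 = 6, so y* = 7.

x* = 8, y* = 7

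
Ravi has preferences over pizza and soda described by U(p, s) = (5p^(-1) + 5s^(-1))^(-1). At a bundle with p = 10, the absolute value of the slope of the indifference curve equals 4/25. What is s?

For CES with ρ = -1, MRS = (s/p)^2.
Setting (s/10)^2 = 4/25 gives s/10 = 0.4 and s = 4.

s = 4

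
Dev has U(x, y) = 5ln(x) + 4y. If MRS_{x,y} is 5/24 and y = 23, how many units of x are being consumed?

MU_x = 5/x, MU_y = 4.
MRS = 5/x ÷ 4.
MRS depends only on x: 1.25/x = 5/24 ⇒ x = 1.25/(5/24) = 6.

x = 6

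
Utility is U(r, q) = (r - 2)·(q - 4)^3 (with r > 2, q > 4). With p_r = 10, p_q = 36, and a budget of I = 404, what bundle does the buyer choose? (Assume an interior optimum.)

r* = 8, q* = 9

MU_r = (q−4)^3, MU_q = 3·(r−2)·(q−4)^2.
MRS = (1/3)·(q−4)/(r−2).
Tangency: set MRS = p_r/p_q = 10/36 = 5/18.
So (1/3)·(q − 4)/(r − 2) = 5/18, i.e. (q − 4) = (5/6)·(r − 2).
Rewrite the budget in excess-of-subsistence terms: 10·(r − 2) + 36·(q − 4) = 404 − 10·2 − 36·4 = 240.
Substituting, 40·(r − 2) = 240, so r − 2 = 6 and r* = 8.
Then q − 4 = (5/6)·6 = 5, so q* = 9.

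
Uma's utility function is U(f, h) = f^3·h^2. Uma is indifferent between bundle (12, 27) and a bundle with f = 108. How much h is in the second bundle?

h = 1

U(12, 27) = 1259712.
Set U(108, h) = 1259712 and solve.
With f = 108: 108^3 = 1259712, so h^2 = 1259712/1259712 = 1; taking the square root, h = 1.
Check: U(108, 1) = 1259712.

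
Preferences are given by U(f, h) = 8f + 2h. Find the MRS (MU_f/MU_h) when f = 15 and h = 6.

MU_f = 8, MU_h = 2, so MRS = 8/2 = 4 at every bundle.
At (15, 6): MRS = 4.
That is, one extra unit of f is worth 4 units of h at the margin.

MRS = 4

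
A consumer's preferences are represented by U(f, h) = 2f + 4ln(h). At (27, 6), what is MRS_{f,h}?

MU_f = 2, MU_h = 4/h.
MRS = 2 ÷ (4/h).
At (27, 6): MRS = 3.
That is, one extra unit of f is worth 3 units of h at the margin.

MRS = 3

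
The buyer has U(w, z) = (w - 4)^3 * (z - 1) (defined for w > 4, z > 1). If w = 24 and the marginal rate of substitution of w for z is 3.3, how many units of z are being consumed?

z = 23

MU_w = 3·(w−4)^2·(z−1), MU_z = (w−4)^3.
MRS = (3/1)·(z−1)/(w−4).
Substitute w = 24: MRS = (z − 1)/(20/3). Setting this equal to 3.3 gives z − 1 = 3.3·(20/3) = 22, so z = 23.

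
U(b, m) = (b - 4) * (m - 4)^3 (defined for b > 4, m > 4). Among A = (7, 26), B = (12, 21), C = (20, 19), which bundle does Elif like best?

Bundle C

Evaluate utility at each bundle:
U(A) = 31944.
U(B) = 39304.
U(C) = 54000.
Highest utility is C, so C ≻ B ≻ A.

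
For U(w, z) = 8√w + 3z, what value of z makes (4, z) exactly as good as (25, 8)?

U(25, 8) = 64.
Set U(4, z) = 64 and solve.
With w = 4: √4 = 2, so 3z = 64 − 8·2 = 48 and z = 16.
Check: U(4, 16) = 64.

z = 16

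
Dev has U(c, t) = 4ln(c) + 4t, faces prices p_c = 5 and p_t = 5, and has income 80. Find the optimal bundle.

c* = 1, t* = 15

MU_c = 4/c, MU_t = 4.
MRS = 4/c ÷ 4.
Tangency: set MRS = p_c/p_t = 5/5 = 1.
MRS depends only on c: 1/c = 1 ⇒ c* = 1/1 = 1.
From the budget, 5·t = 80 − 5·1 = 75, so t* = 15.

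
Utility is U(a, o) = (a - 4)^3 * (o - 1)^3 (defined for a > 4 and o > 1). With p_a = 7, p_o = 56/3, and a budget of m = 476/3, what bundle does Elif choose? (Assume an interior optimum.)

a* = 12, o* = 4

MU_a = 3·(a−4)^2·(o−1)^3, MU_o = 3·(a−4)^3·(o−1)^2.
MRS = (o−1)/(a−4).
Tangency: set MRS = p_a/p_o = 7/(56/3) = 0.375.
So (o − 1)/(a − 4) = 0.375, i.e. (o − 1) = 0.375·(a − 4).
Rewrite the budget in excess-of-subsistence terms: 7·(a − 4) + (56/3)·(o − 1) = 476/3 − 7·4 − (56/3)·1 = 112.
Substituting, 14·(a − 4) = 112, so a − 4 = 8 and a* = 12.
Then o − 1 = 0.375·8 = 3, so o* = 4.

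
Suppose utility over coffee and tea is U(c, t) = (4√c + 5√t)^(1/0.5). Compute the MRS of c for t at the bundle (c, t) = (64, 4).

MRS = 0.2

For CES with ρ = 0.5, MRS = (4/5)·√(t/c).
At (64, 4): MRS = 0.2.
That is, one extra unit of c is worth 0.2 units of t at the margin.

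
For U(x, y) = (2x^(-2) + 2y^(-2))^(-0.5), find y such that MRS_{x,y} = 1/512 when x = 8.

For CES with ρ = -2, MRS = (y/x)^3.
Setting (y/8)^3 = 1/512 gives y/8 = 0.125 and y = 1.

y = 1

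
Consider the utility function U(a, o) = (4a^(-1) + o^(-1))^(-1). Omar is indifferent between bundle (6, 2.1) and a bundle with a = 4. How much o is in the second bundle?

U depends on (a, o) only through S = 4a^(-1) + o^(-1), so equal utility means equal S. At (6, 2.1): S = 8/7.
With a = 4: 4·4^(-1) = 1, so o^(-1) = 8/7 − 1 = 1/7.
Hence o = 1/(1/7) = 7.
Check: U(4, 7) = 0.875.

o = 7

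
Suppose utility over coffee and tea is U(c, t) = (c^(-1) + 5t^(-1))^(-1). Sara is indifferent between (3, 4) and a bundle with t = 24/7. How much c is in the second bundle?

c = 8

U depends on (c, t) only through S = c^(-1) + 5t^(-1), so equal utility means equal S. At (3, 4): S = 19/12.
With t = 24/7: 5·(24/7)^(-1) = 35/24, so c^(-1) = 19/12 − 35/24 = 0.125.
Hence c = 1/0.125 = 8.
Check: U(8, 24/7) = 0.6316.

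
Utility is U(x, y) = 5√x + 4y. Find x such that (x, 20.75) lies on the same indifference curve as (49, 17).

U(49, 17) = 103.
Set U(x, 20.75) = 103 and solve.
With y = 20.75: 5√x = 103 − 4·20.75 = 20, so √x = 4 and x = 16.
Check: U(16, 20.75) = 103.

x = 16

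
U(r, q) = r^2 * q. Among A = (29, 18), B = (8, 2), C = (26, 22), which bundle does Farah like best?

Evaluate utility at each bundle:
U(A) = 15138.
U(B) = 128.
U(C) = 14872.
Highest utility is A, so A ≻ C ≻ B.

Bundle A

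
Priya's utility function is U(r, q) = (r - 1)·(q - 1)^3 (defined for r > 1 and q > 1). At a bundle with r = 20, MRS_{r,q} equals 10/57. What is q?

q = 11

MU_r = (q−1)^3, MU_q = 3·(r−1)·(q−1)^2.
MRS = (1/3)·(q−1)/(r−1).
Substitute r = 20: MRS = (q − 1)/57. Setting this equal to 10/57 gives q − 1 = (10/57)·57 = 10, so q = 11.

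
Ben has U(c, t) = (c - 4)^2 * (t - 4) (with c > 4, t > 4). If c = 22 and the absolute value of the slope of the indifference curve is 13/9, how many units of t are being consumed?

MU_c = 2·(c−4)·(t−4), MU_t = (c−4)^2.
MRS = (2/1)·(t−4)/(c−4).
Substitute c = 22: MRS = (t − 4)/9. Setting this equal to 13/9 gives t − 4 = (13/9)·9 = 13, so t = 17.

t = 17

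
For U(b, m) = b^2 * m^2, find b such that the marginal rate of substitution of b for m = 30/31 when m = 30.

MU_b = 2·b·m^2 and MU_m = 2·b^2·m.
MRS = MU_b/MU_m = m/b.
Substitute m = 30: MRS = 30/b. Setting 30/b = 30/31 gives b = 30/(30/31) = 31.

b = 31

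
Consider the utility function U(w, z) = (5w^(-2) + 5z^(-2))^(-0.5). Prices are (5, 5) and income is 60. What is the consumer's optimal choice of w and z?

For CES with ρ = -2, MRS = (z/w)^3.
Tangency: set MRS = p_w/p_z = 5/5 = 1.
So (z/w)^3 = 1; taking the cube root, z/w = 1, i.e. z = w.
Substitute into the budget 5·w + 5·z = 60: 10·w = 60, so w* = 6 and z* = 6.

w* = 6, z* = 6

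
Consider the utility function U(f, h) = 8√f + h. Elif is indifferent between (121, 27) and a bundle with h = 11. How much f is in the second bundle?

U(121, 27) = 115.
Set U(f, 11) = 115 and solve.
With h = 11: 8√f = 115 − 11 = 104, so √f = 13 and f = 169.
Check: U(169, 11) = 115.

f = 169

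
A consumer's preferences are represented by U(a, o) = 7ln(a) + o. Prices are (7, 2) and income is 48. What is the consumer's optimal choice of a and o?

MU_a = 7/a, MU_o = 1.
MRS = 7/a ÷ 1.
Tangency: set MRS = p_a/p_o = 7/2 = 3.5.
MRS depends only on a: 7/a = 3.5 ⇒ a* = 7/3.5 = 2.
From the budget, 2·o = 48 − 7·2 = 34, so o* = 17.

a* = 2, o* = 17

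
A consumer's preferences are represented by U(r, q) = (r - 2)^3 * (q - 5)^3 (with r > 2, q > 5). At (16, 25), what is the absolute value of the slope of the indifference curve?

MU_r = 3·(r−2)^2·(q−5)^3, MU_q = 3·(r−2)^3·(q−5)^2.
MRS = (q−5)/(r−2).
At (16, 25): MRS = 10/7.
That is, one extra unit of r is worth 10/7 units of q at the margin.

MRS = 10/7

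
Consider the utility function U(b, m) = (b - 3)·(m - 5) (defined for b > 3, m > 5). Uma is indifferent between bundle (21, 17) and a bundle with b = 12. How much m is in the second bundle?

m = 29

U(21, 17) = 216.
Set U(12, m) = 216 and solve.
With b = 12: (12 − 3) = 9, so (m − 5) = 216/9 = 24.
So m = 5 + 24 = 29.
Check: U(12, 29) = 216.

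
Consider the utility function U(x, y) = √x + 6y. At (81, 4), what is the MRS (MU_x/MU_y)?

MU_x = 1/(2√x), MU_y = 6.
MRS = 1/(2√x) ÷ 6.
At (81, 4): MRS = 1/108.
That is, one extra unit of x is worth 1/108 units of y at the margin.

MRS = 1/108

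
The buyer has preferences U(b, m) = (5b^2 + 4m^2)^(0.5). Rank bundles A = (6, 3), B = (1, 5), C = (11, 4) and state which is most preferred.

Bundle C

Evaluate utility at each bundle:
U(A) = 14.697.
U(B) = 10.247.
U(C) = 25.865.
Highest utility is C, so C ≻ A ≻ B.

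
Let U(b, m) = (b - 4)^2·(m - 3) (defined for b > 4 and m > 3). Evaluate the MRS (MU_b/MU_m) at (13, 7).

MRS = 8/9

MU_b = 2·(b−4)·(m−3), MU_m = (b−4)^2.
MRS = (2/1)·(m−3)/(b−4).
At (13, 7): MRS = 8/9.
That is, one extra unit of b is worth 8/9 units of m at the margin.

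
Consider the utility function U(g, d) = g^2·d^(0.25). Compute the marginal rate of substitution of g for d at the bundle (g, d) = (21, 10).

MRS = 80/21

MU_g = 2·g·d^(0.25) and MU_d = 0.25·g^2·d^(-0.75).
MRS = MU_g/MU_d = (8)·d/g.
At (21, 10): MRS = 80/21.
So at (21, 10) the consumer would give up 80/21 units of d for one more unit of g.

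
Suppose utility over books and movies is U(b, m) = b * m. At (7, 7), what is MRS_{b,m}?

MU_b = m and MU_m = b.
MRS = MU_b/MU_m = m/b.
At (7, 7): MRS = 1.
The indifference curve has slope −1 at this bundle.

MRS = 1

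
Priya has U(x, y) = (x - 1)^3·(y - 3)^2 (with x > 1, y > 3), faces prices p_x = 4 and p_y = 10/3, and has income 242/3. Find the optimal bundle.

MU_x = 3·(x−1)^2·(y−3)^2, MU_y = 2·(x−1)^3·(y−3).
MRS = (3/2)·(y−3)/(x−1).
Tangency: set MRS = p_x/p_y = 4/(10/3) = 1.2.
So (3/2)·(y − 3)/(x − 1) = 1.2, i.e. (y − 3) = 0.8·(x − 1).
Rewrite the budget in excess-of-subsistence terms: 4·(x − 1) + (10/3)·(y − 3) = 242/3 − 4·1 − (10/3)·3 = 200/3.
Substituting, (20/3)·(x − 1) = 200/3, so x − 1 = 10 and x* = 11.
Then y − 3 = 0.8·10 = 8, so y* = 11.

x* = 11, y* = 11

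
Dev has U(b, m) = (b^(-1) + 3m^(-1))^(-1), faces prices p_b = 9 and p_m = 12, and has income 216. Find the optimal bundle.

For CES with ρ = -1, MRS = (1/3)·(m/b)^2.
Tangency: set MRS = p_b/p_m = 9/12 = 0.75.
So (m/b)^2 = 2.25; taking the square root, m/b = 1.5, i.e. m = 1.5·b.
Substitute into the budget 9·b + 12·m = 216: 27·b = 216, so b* = 8 and m* = 1.5·8 = 12.

b* = 8, m* = 12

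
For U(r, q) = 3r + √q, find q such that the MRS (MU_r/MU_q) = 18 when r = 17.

MU_r = 3, MU_q = 1/(2√q).
MRS = 3 ÷ (1/(2√q)).
MRS depends only on q: 6·√q = 18 ⇒ √q = 18/6 = 3 ⇒ q = 9.

q = 9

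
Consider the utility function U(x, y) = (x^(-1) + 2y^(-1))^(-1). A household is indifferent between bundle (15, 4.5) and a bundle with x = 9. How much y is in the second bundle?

U depends on (x, y) only through S = x^(-1) + 2y^(-1), so equal utility means equal S. At (15, 4.5): S = 23/45.
With x = 9: 9^(-1) = 1/9, so 2y^(-1) = 23/45 − 1/9 = 0.4, i.e. y^(-1) = 0.2.
Hence y = 1/0.2 = 5.
Check: U(9, 5) = 1.9565.

y = 5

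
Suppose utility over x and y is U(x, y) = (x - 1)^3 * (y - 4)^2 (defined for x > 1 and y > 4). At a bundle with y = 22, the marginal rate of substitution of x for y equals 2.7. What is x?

x = 11

MU_x = 3·(x−1)^2·(y−4)^2, MU_y = 2·(x−1)^3·(y−4).
MRS = (3/2)·(y−4)/(x−1).
Substitute y = 22: MRS = 27/(x − 1). Setting this equal to 2.7 gives x − 1 = 27/2.7 = 10, so x = 11.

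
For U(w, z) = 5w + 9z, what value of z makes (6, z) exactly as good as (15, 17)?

U(15, 17) = 228.
Set U(6, z) = 228 and solve.
5·6 + 9z = 228 ⇒ 9z = 198 ⇒ z = 22.
Check: U(6, 22) = 228.

z = 22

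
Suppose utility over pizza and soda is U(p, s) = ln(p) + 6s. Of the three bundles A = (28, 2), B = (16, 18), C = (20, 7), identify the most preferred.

Bundle B

Evaluate utility at each bundle:
U(A) = 15.332.
U(B) = 110.773.
U(C) = 44.996.
Highest utility is B, so B ≻ C ≻ A.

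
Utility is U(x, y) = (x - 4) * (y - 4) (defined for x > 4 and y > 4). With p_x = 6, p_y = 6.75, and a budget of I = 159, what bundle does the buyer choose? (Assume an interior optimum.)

x* = 13, y* = 12

MU_x = (y−4), MU_y = (x−4).
MRS = (y−4)/(x−4).
Tangency: set MRS = p_x/p_y = 6/6.75 = 8/9.
So (y − 4)/(x − 4) = 8/9, i.e. (y − 4) = (8/9)·(x − 4).
Rewrite the budget in excess-of-subsistence terms: 6·(x − 4) + 6.75·(y − 4) = 159 − 6·4 − 6.75·4 = 108.
Substituting, 12·(x − 4) = 108, so x − 4 = 9 and x* = 13.
Then y − 4 = (8/9)·9 = 8, so y* = 12.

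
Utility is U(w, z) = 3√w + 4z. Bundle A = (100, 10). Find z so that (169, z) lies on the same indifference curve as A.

z = 7.75

U(100, 10) = 70.
Set U(169, z) = 70 and solve.
With w = 169: √169 = 13, so 4z = 70 − 3·13 = 31 and z = 7.75.
Check: U(169, 7.75) = 70.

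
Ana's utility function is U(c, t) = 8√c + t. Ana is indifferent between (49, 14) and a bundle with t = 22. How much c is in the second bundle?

U(49, 14) = 70.
Set U(c, 22) = 70 and solve.
With t = 22: 8√c = 70 − 22 = 48, so √c = 6 and c = 36.
Check: U(36, 22) = 70.

c = 36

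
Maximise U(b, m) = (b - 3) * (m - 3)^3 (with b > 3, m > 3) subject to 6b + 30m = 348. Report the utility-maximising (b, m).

MU_b = (m−3)^3, MU_m = 3·(b−3)·(m−3)^2.
MRS = (1/3)·(m−3)/(b−3).
Tangency: set MRS = p_b/p_m = 6/30 = 0.2.
So (1/3)·(m − 3)/(b − 3) = 0.2, i.e. (m − 3) = 0.6·(b − 3).
Rewrite the budget in excess-of-subsistence terms: 6·(b − 3) + 30·(m − 3) = 348 − 6·3 − 30·3 = 240.
Substituting, 24·(b − 3) = 240, so b − 3 = 10 and b* = 13.
Then m − 3 = 0.6·10 = 6, so m* = 9.

b* = 13, m* = 9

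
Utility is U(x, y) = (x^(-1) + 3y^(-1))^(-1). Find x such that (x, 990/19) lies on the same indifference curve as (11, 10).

U depends on (x, y) only through S = x^(-1) + 3y^(-1), so equal utility means equal S. At (11, 10): S = 43/110.
With y = 990/19: 3·(990/19)^(-1) = 19/330, so x^(-1) = 43/110 − 19/330 = 1/3.
Hence x = 1/(1/3) = 3.
Check: U(3, 990/19) = 2.5581.

x = 3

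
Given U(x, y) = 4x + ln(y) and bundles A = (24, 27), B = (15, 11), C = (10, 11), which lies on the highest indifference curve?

Bundle A

Evaluate utility at each bundle:
U(A) = 99.296.
U(B) = 62.398.
U(C) = 42.398.
Highest utility is A, so A ≻ B ≻ C.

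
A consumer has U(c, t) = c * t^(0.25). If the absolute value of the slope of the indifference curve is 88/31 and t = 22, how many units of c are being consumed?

c = 31

MU_c = t^(0.25) and MU_t = 0.25·c·t^(-0.75).
MRS = MU_c/MU_t = (4)·t/c.
Substitute t = 22: MRS = 88/c. Setting 88/c = 88/31 gives c = 88/(88/31) = 31.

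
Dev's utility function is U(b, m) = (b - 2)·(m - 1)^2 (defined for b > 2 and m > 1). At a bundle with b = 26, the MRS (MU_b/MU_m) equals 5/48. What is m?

m = 6

MU_b = (m−1)^2, MU_m = 2·(b−2)·(m−1).
MRS = (1/2)·(m−1)/(b−2).
Substitute b = 26: MRS = (m − 1)/48. Setting this equal to 5/48 gives m − 1 = (5/48)·48 = 5, so m = 6.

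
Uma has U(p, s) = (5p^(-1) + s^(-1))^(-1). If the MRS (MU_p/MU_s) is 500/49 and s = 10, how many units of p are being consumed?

p = 7

For CES with ρ = -1, MRS = (5/1)·(s/p)^2.
Setting (5/1)·(10/p)^2 = 500/49 gives (10/p)^2 = 100/49, so 10/p = 10/7 and p = 7.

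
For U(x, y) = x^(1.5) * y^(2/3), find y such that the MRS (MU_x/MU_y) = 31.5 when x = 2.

MU_x = 1.5·√x·y^(2/3) and MU_y = 2/3·x^(1.5)·y^(-1/3).
MRS = MU_x/MU_y = (2.25)·y/x.
Substitute x = 2: MRS = y/(8/9). Setting y/(8/9) = 31.5 gives y = 31.5·(8/9) = 28.

y = 28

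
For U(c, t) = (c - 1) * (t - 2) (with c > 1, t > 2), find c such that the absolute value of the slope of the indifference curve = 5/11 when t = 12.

c = 23

MU_c = (t−2), MU_t = (c−1).
MRS = (t−2)/(c−1).
Substitute t = 12: MRS = 10/(c − 1). Setting this equal to 5/11 gives c − 1 = 10/(5/11) = 22, so c = 23.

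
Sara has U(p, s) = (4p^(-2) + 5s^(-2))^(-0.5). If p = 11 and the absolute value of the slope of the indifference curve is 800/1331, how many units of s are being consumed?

s = 10

For CES with ρ = -2, MRS = (4/5)·(s/p)^3.
Setting (4/5)·(s/11)^3 = 800/1331 gives (s/11)^3 = 1000/1331, so s/11 = 10/11 and s = 10.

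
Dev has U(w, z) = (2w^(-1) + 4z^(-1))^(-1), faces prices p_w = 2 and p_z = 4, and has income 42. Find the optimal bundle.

For CES with ρ = -1, MRS = (2/4)·(z/w)^2.
Tangency: set MRS = p_w/p_z = 2/4 = 0.5.
So (z/w)^2 = 1; taking the square root, z/w = 1, i.e. z = w.
Substitute into the budget 2·w + 4·z = 42: 6·w = 42, so w* = 7 and z* = 7.

w* = 7, z* = 7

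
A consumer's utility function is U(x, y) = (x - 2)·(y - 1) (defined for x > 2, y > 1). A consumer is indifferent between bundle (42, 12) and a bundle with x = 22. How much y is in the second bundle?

y = 23

U(42, 12) = 440.
Set U(22, y) = 440 and solve.
With x = 22: (22 − 2) = 20, so (y − 1) = 440/20 = 22.
So y = 1 + 22 = 23.
Check: U(22, 23) = 440.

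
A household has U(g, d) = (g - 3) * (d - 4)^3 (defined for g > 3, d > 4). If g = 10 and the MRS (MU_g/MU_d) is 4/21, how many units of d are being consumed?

d = 8

MU_g = (d−4)^3, MU_d = 3·(g−3)·(d−4)^2.
MRS = (1/3)·(d−4)/(g−3).
Substitute g = 10: MRS = (d − 4)/21. Setting this equal to 4/21 gives d − 4 = (4/21)·21 = 4, so d = 8.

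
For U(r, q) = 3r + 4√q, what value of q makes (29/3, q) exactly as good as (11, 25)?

U(11, 25) = 53.
Set U(29/3, q) = 53 and solve.
With r = 29/3: 4√q = 53 − 3·29/3 = 24, so √q = 6 and q = 36.
Check: U(29/3, 36) = 53.

q = 36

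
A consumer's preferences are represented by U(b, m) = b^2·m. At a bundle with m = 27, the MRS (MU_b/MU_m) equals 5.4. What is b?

b = 10

MU_b = 2·b·m and MU_m = b^2.
MRS = MU_b/MU_m = (2/1)·m/b.
Substitute m = 27: MRS = 54/b. Setting 54/b = 5.4 gives b = 54/5.4 = 10.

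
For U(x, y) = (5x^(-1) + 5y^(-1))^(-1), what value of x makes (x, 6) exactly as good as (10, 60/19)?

U depends on (x, y) only through S = 5x^(-1) + 5y^(-1), so equal utility means equal S. At (10, 60/19): S = 25/12.
With y = 6: 5·6^(-1) = 5/6, so 5x^(-1) = 25/12 − 5/6 = 1.25, i.e. x^(-1) = 0.25.
Hence x = 1/0.25 = 4.
Check: U(4, 6) = 0.48.

x = 4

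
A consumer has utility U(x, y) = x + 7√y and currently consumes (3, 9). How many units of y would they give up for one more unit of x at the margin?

MRS = 6/7

MU_x = 1, MU_y = 7/(2√y).
MRS = 1 ÷ (7/(2√y)).
At (3, 9): MRS = 6/7.
That is, one extra unit of x is worth 6/7 units of y at the margin.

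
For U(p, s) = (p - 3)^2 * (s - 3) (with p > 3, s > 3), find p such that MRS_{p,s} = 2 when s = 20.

MU_p = 2·(p−3)·(s−3), MU_s = (p−3)^2.
MRS = (2/1)·(s−3)/(p−3).
Substitute s = 20: MRS = 34/(p − 3). Setting this equal to 2 gives p − 3 = 34/2 = 17, so p = 20.

p = 20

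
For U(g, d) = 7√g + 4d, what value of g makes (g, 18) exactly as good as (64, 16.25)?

U(64, 16.25) = 121.
Set U(g, 18) = 121 and solve.
With d = 18: 7√g = 121 − 4·18 = 49, so √g = 7 and g = 49.
Check: U(49, 18) = 121.

g = 49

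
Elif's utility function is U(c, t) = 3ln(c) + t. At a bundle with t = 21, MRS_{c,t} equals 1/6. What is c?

c = 18

MU_c = 3/c, MU_t = 1.
MRS = 3/c ÷ 1.
MRS depends only on c: 3/c = 1/6 ⇒ c = 3/(1/6) = 18.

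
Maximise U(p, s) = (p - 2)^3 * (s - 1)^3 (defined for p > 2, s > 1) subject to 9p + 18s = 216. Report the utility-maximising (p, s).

p* = 12, s* = 6

MU_p = 3·(p−2)^2·(s−1)^3, MU_s = 3·(p−2)^3·(s−1)^2.
MRS = (s−1)/(p−2).
Tangency: set MRS = p_p/p_s = 9/18 = 0.5.
So (s − 1)/(p − 2) = 0.5, i.e. (s − 1) = 0.5·(p − 2).
Rewrite the budget in excess-of-subsistence terms: 9·(p − 2) + 18·(s − 1) = 216 − 9·2 − 18·1 = 180.
Substituting, 18·(p − 2) = 180, so p − 2 = 10 and p* = 12.
Then s − 1 = 0.5·10 = 5, so s* = 6.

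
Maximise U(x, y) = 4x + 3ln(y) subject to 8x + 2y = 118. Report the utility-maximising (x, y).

MU_x = 4, MU_y = 3/y.
MRS = 4 ÷ (3/y).
Tangency: set MRS = p_x/p_y = 8/2 = 4.
MRS depends only on y: (4/3)·y = 4 ⇒ y* = 4/(4/3) = 3.
From the budget, 8·x = 118 − 2·3 = 112, so x* = 14.

x* = 14, y* = 3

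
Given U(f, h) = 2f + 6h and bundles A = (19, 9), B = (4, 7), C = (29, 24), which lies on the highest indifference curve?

Evaluate utility at each bundle:
U(A) = 92.
U(B) = 50.
U(C) = 202.
Highest utility is C, so C ≻ A ≻ B.

Bundle C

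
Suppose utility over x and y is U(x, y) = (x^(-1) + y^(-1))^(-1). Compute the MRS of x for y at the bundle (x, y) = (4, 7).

MRS = 49/16

For CES with ρ = -1, MRS = (y/x)^2.
At (4, 7): MRS = 49/16.
So at (4, 7) the consumer would give up 49/16 units of y for one more unit of x.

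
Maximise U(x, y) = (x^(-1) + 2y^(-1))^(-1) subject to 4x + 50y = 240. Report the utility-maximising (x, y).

x* = 10, y* = 4

For CES with ρ = -1, MRS = (1/2)·(y/x)^2.
Tangency: set MRS = p_x/p_y = 4/50 = 2/25.
So (y/x)^2 = 4/25; taking the square root, y/x = 0.4, i.e. y = 0.4·x.
Substitute into the budget 4·x + 50·y = 240: 24·x = 240, so x* = 10 and y* = 0.4·10 = 4.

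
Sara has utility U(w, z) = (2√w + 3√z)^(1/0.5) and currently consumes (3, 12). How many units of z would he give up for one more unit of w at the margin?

For CES with ρ = 0.5, MRS = (2/3)·√(z/w).
At (3, 12): MRS = 4/3.
The indifference curve has slope −4/3 at this bundle.

MRS = 4/3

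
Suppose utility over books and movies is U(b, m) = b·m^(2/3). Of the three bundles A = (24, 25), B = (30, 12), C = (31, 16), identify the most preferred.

Evaluate utility at each bundle:
U(A) = 205.197.
U(B) = 157.244.
U(C) = 196.838.
Highest utility is A, so A ≻ C ≻ B.

Bundle A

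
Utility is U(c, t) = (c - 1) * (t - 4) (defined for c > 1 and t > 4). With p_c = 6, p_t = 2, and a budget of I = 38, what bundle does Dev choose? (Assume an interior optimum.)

MU_c = (t−4), MU_t = (c−1).
MRS = (t−4)/(c−1).
Tangency: set MRS = p_c/p_t = 6/2 = 3.
So (t − 4)/(c − 1) = 3, i.e. (t − 4) = 3·(c − 1).
Rewrite the budget in excess-of-subsistence terms: 6·(c − 1) + 2·(t − 4) = 38 − 6·1 − 2·4 = 24.
Substituting, 12·(c − 1) = 24, so c − 1 = 2 and c* = 3.
Then t − 4 = 3·2 = 6, so t* = 10.

c* = 3, t* = 10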